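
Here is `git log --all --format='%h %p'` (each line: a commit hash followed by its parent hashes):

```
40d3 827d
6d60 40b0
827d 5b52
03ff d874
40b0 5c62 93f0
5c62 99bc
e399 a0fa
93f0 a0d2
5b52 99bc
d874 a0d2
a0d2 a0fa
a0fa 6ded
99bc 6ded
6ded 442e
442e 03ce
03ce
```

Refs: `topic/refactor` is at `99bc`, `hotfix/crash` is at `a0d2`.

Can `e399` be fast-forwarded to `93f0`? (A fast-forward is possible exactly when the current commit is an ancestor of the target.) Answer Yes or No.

No

A fast-forward from e399 to 93f0 is possible iff e399 is an ancestor of 93f0.
Ancestors of 93f0: {03ce, 442e, 6ded, 93f0, a0d2, a0fa}.
e399 is not among them, so fast-forward is not possible.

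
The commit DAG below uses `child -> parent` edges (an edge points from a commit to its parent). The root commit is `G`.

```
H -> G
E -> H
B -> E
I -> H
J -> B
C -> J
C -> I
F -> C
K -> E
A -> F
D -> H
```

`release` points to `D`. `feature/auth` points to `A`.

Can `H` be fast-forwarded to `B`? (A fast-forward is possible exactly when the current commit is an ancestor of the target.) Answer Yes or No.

A fast-forward from H to B is possible iff H is an ancestor of B.
Ancestors of B: {B, E, G, H}.
H is among them, so fast-forward is possible.

Yes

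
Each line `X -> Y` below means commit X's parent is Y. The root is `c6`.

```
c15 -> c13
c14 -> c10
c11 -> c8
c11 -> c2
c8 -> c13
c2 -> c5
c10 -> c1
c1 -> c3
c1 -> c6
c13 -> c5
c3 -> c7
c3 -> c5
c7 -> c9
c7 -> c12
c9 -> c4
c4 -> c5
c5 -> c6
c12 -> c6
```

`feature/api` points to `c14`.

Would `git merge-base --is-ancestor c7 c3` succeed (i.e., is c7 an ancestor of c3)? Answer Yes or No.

Yes

Ancestors of c3 (commits reachable by following parents): {c12, c3, c4, c5, c6, c7, c9}.
c7 is in that set, so it is an ancestor of c3.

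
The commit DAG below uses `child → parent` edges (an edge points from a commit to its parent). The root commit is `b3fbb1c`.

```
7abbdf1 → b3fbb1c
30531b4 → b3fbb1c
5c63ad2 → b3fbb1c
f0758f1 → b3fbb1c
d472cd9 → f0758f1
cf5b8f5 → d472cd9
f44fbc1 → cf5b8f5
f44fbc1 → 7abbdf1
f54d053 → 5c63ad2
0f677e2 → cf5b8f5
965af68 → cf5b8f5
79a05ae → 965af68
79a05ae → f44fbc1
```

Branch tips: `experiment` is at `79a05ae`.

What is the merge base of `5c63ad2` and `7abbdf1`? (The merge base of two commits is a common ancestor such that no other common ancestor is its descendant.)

b3fbb1c

Ancestors of 5c63ad2: {5c63ad2, b3fbb1c}.
Ancestors of 7abbdf1: {7abbdf1, b3fbb1c}.
Common ancestors: {b3fbb1c}.
The only common ancestor is b3fbb1c, so it is the merge base.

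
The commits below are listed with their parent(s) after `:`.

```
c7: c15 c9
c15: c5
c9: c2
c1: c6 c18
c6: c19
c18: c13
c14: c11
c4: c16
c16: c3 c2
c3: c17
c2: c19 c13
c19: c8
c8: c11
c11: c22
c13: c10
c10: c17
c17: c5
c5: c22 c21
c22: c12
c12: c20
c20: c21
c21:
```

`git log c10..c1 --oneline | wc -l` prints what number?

Reachable from c1: {c1, c10, c11, c12, c13, c17, c18, c19, c20, c21, c22, c5, c6, c8}.
Reachable from c10: {c10, c12, c17, c20, c21, c22, c5}.
In c1's history but not c10's: {c1, c11, c13, c18, c19, c6, c8} — 7 commits.

7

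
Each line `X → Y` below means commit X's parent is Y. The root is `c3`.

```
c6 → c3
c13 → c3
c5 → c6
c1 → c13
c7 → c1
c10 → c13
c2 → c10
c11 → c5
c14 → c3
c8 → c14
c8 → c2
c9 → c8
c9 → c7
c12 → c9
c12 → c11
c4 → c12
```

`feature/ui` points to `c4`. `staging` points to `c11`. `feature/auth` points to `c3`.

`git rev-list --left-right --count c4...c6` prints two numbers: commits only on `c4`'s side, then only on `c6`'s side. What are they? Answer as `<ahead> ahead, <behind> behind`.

12 ahead, 0 behind

Reachable from c4: {c1, c10, c11, c12, c13, c14, c2, c3, c4, c5, c6, c7, c8, c9}.
Reachable from c6: {c3, c6}.
Only in c4's history (ahead): {c1, c10, c11, c12, c13, c14, c2, c4, c5, c7, c8, c9} — 12.
Only in c6's history (behind): {} — 0.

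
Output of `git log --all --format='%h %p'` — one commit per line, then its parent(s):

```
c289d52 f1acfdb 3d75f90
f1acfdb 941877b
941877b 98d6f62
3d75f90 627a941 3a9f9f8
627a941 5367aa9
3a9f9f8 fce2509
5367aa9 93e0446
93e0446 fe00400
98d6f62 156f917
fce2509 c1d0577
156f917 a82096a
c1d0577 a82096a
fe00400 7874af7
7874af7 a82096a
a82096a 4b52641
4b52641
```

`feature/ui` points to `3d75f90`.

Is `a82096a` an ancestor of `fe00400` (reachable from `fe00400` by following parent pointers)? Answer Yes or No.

Yes

Ancestors of fe00400 (commits reachable by following parents): {4b52641, 7874af7, a82096a, fe00400}.
a82096a is in that set, so it is an ancestor of fe00400.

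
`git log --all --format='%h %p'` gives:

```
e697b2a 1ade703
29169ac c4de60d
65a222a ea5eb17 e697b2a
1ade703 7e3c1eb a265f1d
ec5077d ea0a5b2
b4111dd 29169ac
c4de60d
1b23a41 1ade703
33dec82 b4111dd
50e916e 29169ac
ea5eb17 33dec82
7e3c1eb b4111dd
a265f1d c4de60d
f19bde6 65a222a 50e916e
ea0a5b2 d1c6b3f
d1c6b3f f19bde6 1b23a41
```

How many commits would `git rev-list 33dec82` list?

4

Walking parent pointers from 33dec82: reachable set = {29169ac, 33dec82, b4111dd, c4de60d}.
That is 4 commits.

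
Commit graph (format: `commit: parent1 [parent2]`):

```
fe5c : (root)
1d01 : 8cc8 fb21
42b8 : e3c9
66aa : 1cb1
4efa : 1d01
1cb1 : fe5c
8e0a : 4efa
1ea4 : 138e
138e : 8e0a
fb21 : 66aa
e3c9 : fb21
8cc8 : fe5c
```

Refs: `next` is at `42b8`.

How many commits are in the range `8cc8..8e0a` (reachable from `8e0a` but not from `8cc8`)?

Reachable from 8e0a: {1cb1, 1d01, 4efa, 66aa, 8cc8, 8e0a, fb21, fe5c}.
Reachable from 8cc8: {8cc8, fe5c}.
In 8e0a's history but not 8cc8's: {1cb1, 1d01, 4efa, 66aa, 8e0a, fb21} — 6 commits.

6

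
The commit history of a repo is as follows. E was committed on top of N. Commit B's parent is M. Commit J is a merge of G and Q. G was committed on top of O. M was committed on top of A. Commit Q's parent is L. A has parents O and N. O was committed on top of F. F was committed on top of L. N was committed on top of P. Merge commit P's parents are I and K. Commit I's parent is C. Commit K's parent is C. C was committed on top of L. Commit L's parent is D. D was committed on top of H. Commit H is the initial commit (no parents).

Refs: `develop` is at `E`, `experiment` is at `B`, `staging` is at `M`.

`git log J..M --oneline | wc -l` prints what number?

7

Reachable from M: {A, C, D, F, H, I, K, L, M, N, O, P}.
Reachable from J: {D, F, G, H, J, L, O, Q}.
In M's history but not J's: {A, C, I, K, M, N, P} — 7 commits.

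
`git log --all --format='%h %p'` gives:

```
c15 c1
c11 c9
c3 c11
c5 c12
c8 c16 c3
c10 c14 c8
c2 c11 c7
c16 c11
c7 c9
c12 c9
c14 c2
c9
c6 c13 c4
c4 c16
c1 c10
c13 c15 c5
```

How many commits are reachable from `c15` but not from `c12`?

Reachable from c15: {c1, c10, c11, c14, c15, c16, c2, c3, c7, c8, c9}.
Reachable from c12: {c12, c9}.
In c15's history but not c12's: {c1, c10, c11, c14, c15, c16, c2, c3, c7, c8} — 10 commits.

10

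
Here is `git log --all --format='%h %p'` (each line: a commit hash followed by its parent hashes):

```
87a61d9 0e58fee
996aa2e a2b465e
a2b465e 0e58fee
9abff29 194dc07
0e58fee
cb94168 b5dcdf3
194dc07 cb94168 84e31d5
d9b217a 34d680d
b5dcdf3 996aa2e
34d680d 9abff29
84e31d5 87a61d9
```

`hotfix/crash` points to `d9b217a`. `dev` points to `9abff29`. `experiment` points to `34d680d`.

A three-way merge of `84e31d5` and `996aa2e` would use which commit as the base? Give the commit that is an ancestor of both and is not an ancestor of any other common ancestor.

Ancestors of 84e31d5: {0e58fee, 84e31d5, 87a61d9}.
Ancestors of 996aa2e: {0e58fee, 996aa2e, a2b465e}.
Common ancestors: {0e58fee}.
The only common ancestor is 0e58fee, so it is the merge base.

0e58fee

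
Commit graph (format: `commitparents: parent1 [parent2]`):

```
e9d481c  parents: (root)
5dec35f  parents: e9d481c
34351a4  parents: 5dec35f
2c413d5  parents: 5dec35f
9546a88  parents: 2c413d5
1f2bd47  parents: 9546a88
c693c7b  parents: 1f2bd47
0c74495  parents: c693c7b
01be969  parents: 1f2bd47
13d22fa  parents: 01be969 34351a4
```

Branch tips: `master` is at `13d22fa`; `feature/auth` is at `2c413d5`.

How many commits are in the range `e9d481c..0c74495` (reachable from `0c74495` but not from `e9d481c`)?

6

Reachable from 0c74495: {0c74495, 1f2bd47, 2c413d5, 5dec35f, 9546a88, c693c7b, e9d481c}.
Reachable from e9d481c: {e9d481c}.
In 0c74495's history but not e9d481c's: {0c74495, 1f2bd47, 2c413d5, 5dec35f, 9546a88, c693c7b} — 6 commits.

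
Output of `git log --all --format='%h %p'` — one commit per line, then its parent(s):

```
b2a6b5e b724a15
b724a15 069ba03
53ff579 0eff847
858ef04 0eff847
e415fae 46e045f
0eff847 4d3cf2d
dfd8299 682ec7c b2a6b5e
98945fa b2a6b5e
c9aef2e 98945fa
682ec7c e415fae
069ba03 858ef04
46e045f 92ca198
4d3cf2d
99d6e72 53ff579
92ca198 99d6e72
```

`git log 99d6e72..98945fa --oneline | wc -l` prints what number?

Reachable from 98945fa: {069ba03, 0eff847, 4d3cf2d, 858ef04, 98945fa, b2a6b5e, b724a15}.
Reachable from 99d6e72: {0eff847, 4d3cf2d, 53ff579, 99d6e72}.
In 98945fa's history but not 99d6e72's: {069ba03, 858ef04, 98945fa, b2a6b5e, b724a15} — 5 commits.

5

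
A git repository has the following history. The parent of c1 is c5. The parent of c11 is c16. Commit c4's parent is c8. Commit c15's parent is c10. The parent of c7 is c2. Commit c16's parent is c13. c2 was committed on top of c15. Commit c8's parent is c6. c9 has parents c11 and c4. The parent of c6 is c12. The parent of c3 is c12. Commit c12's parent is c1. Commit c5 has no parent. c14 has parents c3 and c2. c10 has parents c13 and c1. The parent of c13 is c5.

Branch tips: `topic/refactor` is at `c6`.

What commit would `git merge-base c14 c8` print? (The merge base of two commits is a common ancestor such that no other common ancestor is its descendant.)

Ancestors of c14: {c1, c10, c12, c13, c14, c15, c2, c3, c5}.
Ancestors of c8: {c1, c12, c5, c6, c8}.
Common ancestors: {c1, c12, c5}.
Among these, c12 is not an ancestor of any other common ancestor — it is the merge base.

c12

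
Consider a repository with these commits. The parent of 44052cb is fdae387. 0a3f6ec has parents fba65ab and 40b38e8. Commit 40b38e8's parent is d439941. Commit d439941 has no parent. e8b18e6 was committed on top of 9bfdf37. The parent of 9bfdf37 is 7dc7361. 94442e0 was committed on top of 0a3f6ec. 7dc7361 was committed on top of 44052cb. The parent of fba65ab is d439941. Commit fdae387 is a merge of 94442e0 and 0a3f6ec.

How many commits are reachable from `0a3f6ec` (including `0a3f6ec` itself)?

4

Walking parent pointers from 0a3f6ec: reachable set = {0a3f6ec, 40b38e8, d439941, fba65ab}.
That is 4 commits.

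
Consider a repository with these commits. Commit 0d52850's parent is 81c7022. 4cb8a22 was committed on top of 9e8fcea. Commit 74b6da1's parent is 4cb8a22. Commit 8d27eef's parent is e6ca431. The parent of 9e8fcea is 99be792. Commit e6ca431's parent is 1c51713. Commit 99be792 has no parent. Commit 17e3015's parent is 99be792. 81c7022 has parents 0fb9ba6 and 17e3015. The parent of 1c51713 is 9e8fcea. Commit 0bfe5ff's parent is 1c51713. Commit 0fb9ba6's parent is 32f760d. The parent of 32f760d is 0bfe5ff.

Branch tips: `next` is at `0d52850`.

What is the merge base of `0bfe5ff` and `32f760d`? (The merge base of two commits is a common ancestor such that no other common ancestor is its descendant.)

Ancestors of 0bfe5ff: {0bfe5ff, 1c51713, 99be792, 9e8fcea}.
Ancestors of 32f760d: {0bfe5ff, 1c51713, 32f760d, 99be792, 9e8fcea}.
Common ancestors: {0bfe5ff, 1c51713, 99be792, 9e8fcea}.
Among these, 0bfe5ff is not an ancestor of any other common ancestor — it is the merge base.

0bfe5ff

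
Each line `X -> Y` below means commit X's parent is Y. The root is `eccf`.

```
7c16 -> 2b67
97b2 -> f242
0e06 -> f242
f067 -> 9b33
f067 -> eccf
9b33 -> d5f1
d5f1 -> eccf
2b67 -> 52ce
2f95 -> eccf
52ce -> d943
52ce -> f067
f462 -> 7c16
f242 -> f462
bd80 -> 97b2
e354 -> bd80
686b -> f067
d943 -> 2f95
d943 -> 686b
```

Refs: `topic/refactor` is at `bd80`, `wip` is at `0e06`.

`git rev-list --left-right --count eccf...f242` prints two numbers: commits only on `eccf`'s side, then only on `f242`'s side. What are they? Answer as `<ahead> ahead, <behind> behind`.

0 ahead, 11 behind

Reachable from eccf: {eccf}.
Reachable from f242: {2b67, 2f95, 52ce, 686b, 7c16, 9b33, d5f1, d943, eccf, f067, f242, f462}.
Only in eccf's history (ahead): {} — 0.
Only in f242's history (behind): {2b67, 2f95, 52ce, 686b, 7c16, 9b33, d5f1, d943, f067, f242, f462} — 11.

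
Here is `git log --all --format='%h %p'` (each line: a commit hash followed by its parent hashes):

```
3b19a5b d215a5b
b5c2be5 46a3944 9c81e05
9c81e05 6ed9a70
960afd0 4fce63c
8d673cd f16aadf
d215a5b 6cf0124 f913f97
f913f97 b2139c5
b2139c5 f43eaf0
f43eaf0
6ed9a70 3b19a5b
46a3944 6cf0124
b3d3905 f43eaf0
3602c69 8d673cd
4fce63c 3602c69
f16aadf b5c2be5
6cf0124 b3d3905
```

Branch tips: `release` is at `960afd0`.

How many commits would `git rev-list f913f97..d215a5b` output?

3

Reachable from d215a5b: {6cf0124, b2139c5, b3d3905, d215a5b, f43eaf0, f913f97}.
Reachable from f913f97: {b2139c5, f43eaf0, f913f97}.
In d215a5b's history but not f913f97's: {6cf0124, b3d3905, d215a5b} — 3 commits.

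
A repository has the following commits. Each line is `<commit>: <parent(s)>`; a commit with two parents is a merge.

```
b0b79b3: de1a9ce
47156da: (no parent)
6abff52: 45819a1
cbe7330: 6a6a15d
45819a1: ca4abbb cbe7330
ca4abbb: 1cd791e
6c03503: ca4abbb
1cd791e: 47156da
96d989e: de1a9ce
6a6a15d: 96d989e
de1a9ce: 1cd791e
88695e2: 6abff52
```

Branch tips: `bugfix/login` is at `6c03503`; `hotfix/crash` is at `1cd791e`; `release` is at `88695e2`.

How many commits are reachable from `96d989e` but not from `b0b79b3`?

Reachable from 96d989e: {1cd791e, 47156da, 96d989e, de1a9ce}.
Reachable from b0b79b3: {1cd791e, 47156da, b0b79b3, de1a9ce}.
In 96d989e's history but not b0b79b3's: {96d989e} — 1 commit.

1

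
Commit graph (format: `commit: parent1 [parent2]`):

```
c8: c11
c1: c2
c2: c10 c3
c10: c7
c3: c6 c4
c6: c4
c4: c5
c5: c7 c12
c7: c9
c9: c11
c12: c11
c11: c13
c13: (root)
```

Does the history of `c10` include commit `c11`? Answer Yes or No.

Yes

Ancestors of c10 (commits reachable by following parents): {c10, c11, c13, c7, c9}.
c11 is in that set, so it is an ancestor of c10.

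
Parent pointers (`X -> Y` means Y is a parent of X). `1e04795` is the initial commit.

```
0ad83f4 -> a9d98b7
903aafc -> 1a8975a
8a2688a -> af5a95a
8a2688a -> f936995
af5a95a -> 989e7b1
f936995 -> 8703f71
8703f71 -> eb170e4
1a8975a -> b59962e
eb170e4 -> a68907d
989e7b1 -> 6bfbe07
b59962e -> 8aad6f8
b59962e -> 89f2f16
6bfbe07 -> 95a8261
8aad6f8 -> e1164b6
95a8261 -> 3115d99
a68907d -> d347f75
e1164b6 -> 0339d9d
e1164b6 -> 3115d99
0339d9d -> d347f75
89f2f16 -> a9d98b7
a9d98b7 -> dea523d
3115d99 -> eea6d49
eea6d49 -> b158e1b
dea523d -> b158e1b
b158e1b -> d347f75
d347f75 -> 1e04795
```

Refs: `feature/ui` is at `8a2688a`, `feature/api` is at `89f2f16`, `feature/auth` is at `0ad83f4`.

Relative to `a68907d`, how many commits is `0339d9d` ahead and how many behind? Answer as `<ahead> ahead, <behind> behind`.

1 ahead, 1 behind

Reachable from 0339d9d: {0339d9d, 1e04795, d347f75}.
Reachable from a68907d: {1e04795, a68907d, d347f75}.
Only in 0339d9d's history (ahead): {0339d9d} — 1.
Only in a68907d's history (behind): {a68907d} — 1.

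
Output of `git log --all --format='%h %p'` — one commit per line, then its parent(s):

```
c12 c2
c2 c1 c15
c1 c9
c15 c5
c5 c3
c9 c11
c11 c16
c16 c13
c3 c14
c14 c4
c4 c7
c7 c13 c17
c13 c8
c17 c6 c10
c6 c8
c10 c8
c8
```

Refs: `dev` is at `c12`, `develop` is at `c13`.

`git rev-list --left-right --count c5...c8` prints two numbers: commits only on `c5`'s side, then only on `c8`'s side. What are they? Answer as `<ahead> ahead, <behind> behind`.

9 ahead, 0 behind

Reachable from c5: {c10, c13, c14, c17, c3, c4, c5, c6, c7, c8}.
Reachable from c8: {c8}.
Only in c5's history (ahead): {c10, c13, c14, c17, c3, c4, c5, c6, c7} — 9.
Only in c8's history (behind): {} — 0.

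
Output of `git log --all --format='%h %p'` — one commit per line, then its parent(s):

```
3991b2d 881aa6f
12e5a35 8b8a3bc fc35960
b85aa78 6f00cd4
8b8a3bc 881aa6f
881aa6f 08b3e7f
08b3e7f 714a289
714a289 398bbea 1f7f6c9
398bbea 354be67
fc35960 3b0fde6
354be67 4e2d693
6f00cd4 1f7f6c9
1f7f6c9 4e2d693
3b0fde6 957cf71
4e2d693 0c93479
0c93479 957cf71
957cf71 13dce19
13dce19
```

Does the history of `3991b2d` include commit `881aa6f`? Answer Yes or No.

Ancestors of 3991b2d (commits reachable by following parents): {08b3e7f, 0c93479, 13dce19, 1f7f6c9, 354be67, 398bbea, 3991b2d, 4e2d693, 714a289, 881aa6f, 957cf71}.
881aa6f is in that set, so it is an ancestor of 3991b2d.

Yes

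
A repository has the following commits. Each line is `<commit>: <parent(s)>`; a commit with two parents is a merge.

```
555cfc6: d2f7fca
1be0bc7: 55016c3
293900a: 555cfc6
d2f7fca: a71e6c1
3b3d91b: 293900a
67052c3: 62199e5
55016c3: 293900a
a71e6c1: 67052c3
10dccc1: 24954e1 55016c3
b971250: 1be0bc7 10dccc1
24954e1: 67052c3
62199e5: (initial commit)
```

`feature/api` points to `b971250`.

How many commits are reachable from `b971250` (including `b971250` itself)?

Walking parent pointers from b971250: reachable set = {10dccc1, 1be0bc7, 24954e1, 293900a, 55016c3, 555cfc6, 62199e5, 67052c3, a71e6c1, b971250, d2f7fca}.
That is 11 commits.

11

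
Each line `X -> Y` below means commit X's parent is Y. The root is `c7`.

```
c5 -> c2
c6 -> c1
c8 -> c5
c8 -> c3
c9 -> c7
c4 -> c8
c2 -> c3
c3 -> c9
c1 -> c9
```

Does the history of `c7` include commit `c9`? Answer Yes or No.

Ancestors of c7: {c7}.
c9 is not in that set, so it is not an ancestor of c7.

No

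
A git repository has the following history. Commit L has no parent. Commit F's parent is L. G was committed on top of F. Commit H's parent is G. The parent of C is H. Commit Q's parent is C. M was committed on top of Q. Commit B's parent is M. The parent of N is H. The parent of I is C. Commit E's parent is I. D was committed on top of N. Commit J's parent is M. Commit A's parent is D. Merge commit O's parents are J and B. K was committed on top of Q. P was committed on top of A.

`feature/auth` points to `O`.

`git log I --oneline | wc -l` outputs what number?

Walking parent pointers from I: reachable set = {C, F, G, H, I, L}.
That is 6 commits.

6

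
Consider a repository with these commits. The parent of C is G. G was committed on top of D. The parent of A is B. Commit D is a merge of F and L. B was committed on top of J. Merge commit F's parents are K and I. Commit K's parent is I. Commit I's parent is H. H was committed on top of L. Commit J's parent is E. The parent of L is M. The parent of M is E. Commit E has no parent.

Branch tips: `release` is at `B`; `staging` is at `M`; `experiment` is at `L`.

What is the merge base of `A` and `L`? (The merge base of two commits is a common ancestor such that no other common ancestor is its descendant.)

Ancestors of A: {A, B, E, J}.
Ancestors of L: {E, L, M}.
Common ancestors: {E}.
The only common ancestor is E, so it is the merge base.

E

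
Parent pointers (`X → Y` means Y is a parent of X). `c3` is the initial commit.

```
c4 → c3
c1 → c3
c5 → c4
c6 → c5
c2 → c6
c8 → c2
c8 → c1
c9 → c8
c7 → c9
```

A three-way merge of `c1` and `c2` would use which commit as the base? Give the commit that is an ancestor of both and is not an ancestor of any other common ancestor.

c3

Ancestors of c1: {c1, c3}.
Ancestors of c2: {c2, c3, c4, c5, c6}.
Common ancestors: {c3}.
The only common ancestor is c3, so it is the merge base.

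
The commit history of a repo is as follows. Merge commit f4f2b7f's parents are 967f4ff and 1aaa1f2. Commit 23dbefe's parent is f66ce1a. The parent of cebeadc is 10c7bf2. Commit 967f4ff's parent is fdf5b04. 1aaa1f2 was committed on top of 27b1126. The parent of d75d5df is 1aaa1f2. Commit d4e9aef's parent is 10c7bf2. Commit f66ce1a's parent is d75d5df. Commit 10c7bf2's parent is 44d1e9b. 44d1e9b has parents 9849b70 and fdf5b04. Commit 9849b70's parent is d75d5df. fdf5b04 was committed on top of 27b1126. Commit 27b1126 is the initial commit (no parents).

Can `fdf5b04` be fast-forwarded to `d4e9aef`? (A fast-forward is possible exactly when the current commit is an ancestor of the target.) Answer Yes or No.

Yes

A fast-forward from fdf5b04 to d4e9aef is possible iff fdf5b04 is an ancestor of d4e9aef.
Ancestors of d4e9aef: {10c7bf2, 1aaa1f2, 27b1126, 44d1e9b, 9849b70, d4e9aef, d75d5df, fdf5b04}.
fdf5b04 is among them, so fast-forward is possible.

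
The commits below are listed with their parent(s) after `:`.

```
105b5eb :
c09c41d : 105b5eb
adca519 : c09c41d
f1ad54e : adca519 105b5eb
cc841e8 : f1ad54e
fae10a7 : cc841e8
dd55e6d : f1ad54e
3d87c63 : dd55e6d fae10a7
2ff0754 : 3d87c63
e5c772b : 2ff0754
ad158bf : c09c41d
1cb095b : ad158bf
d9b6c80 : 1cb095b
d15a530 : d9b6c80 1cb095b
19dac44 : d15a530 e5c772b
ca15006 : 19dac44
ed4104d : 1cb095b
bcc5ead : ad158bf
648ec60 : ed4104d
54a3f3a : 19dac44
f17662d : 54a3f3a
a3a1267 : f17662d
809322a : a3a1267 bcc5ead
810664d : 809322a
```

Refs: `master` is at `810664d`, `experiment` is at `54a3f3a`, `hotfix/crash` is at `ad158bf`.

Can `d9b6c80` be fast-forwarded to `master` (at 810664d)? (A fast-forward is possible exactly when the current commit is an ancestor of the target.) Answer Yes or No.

Yes

A fast-forward from d9b6c80 to 810664d is possible iff d9b6c80 is an ancestor of 810664d.
Ancestors of 810664d: {105b5eb, 19dac44, 1cb095b, 2ff0754, 3d87c63, 54a3f3a, 809322a, 810664d, a3a1267, ad158bf, adca519, bcc5ead, c09c41d, cc841e8, d15a530, d9b6c80, dd55e6d, e5c772b, f17662d, f1ad54e, fae10a7}.
d9b6c80 is among them, so fast-forward is possible.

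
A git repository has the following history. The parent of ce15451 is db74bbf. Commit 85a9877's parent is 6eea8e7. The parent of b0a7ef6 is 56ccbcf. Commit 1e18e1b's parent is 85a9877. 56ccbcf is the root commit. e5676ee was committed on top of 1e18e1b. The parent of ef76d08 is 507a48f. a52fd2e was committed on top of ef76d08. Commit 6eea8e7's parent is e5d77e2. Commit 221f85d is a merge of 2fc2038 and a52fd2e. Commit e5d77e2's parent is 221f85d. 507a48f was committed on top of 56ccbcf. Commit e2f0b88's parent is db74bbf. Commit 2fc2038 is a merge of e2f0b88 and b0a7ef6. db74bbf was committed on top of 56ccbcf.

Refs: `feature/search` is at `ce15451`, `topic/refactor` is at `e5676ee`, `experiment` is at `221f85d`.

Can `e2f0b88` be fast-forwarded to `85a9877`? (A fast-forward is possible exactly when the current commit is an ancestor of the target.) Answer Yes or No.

Yes

A fast-forward from e2f0b88 to 85a9877 is possible iff e2f0b88 is an ancestor of 85a9877.
Ancestors of 85a9877: {221f85d, 2fc2038, 507a48f, 56ccbcf, 6eea8e7, 85a9877, a52fd2e, b0a7ef6, db74bbf, e2f0b88, e5d77e2, ef76d08}.
e2f0b88 is among them, so fast-forward is possible.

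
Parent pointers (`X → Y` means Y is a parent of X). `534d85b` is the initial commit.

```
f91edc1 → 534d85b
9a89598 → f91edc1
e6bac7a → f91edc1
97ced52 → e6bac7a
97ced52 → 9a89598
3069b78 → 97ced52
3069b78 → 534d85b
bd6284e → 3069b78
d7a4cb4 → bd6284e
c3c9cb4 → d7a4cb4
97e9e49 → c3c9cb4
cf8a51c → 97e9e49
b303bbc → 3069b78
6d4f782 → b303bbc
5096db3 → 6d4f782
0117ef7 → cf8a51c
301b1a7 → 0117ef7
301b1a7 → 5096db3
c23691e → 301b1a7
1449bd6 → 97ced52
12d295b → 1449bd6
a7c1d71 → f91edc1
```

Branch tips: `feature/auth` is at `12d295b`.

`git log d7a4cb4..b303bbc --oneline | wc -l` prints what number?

1

Reachable from b303bbc: {3069b78, 534d85b, 97ced52, 9a89598, b303bbc, e6bac7a, f91edc1}.
Reachable from d7a4cb4: {3069b78, 534d85b, 97ced52, 9a89598, bd6284e, d7a4cb4, e6bac7a, f91edc1}.
In b303bbc's history but not d7a4cb4's: {b303bbc} — 1 commit.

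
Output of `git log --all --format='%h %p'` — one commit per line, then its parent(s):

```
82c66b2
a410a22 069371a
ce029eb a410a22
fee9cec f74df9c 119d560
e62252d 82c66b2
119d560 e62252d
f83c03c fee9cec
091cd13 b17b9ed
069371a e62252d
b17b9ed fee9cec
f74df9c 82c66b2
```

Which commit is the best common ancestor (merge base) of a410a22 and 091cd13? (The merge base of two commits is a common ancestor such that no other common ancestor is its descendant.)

Ancestors of a410a22: {069371a, 82c66b2, a410a22, e62252d}.
Ancestors of 091cd13: {091cd13, 119d560, 82c66b2, b17b9ed, e62252d, f74df9c, fee9cec}.
Common ancestors: {82c66b2, e62252d}.
Among these, e62252d is not an ancestor of any other common ancestor — it is the merge base.

e62252d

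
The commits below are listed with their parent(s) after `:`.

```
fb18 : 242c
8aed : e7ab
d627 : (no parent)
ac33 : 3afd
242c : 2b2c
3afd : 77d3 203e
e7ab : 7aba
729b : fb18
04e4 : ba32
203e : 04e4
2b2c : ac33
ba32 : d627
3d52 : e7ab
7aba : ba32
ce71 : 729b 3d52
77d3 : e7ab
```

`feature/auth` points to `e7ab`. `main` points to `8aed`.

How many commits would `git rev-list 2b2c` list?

Walking parent pointers from 2b2c: reachable set = {04e4, 203e, 2b2c, 3afd, 77d3, 7aba, ac33, ba32, d627, e7ab}.
That is 10 commits.

10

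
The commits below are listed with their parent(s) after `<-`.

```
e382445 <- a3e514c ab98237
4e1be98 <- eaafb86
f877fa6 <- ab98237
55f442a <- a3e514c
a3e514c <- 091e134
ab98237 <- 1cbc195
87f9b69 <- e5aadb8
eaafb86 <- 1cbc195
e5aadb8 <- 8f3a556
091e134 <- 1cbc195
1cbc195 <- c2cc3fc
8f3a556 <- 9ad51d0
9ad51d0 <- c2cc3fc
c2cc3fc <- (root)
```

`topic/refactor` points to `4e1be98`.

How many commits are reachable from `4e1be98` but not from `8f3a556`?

3

Reachable from 4e1be98: {1cbc195, 4e1be98, c2cc3fc, eaafb86}.
Reachable from 8f3a556: {8f3a556, 9ad51d0, c2cc3fc}.
In 4e1be98's history but not 8f3a556's: {1cbc195, 4e1be98, eaafb86} — 3 commits.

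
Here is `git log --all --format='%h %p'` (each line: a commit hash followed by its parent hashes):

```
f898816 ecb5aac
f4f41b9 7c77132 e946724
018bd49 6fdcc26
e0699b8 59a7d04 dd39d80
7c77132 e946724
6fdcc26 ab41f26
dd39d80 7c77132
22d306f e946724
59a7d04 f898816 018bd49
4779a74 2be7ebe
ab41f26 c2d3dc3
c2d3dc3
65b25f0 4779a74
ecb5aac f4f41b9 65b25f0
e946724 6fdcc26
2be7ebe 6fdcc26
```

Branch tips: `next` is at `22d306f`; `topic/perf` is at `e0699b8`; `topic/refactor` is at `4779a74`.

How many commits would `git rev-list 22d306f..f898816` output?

7

Reachable from f898816: {2be7ebe, 4779a74, 65b25f0, 6fdcc26, 7c77132, ab41f26, c2d3dc3, e946724, ecb5aac, f4f41b9, f898816}.
Reachable from 22d306f: {22d306f, 6fdcc26, ab41f26, c2d3dc3, e946724}.
In f898816's history but not 22d306f's: {2be7ebe, 4779a74, 65b25f0, 7c77132, ecb5aac, f4f41b9, f898816} — 7 commits.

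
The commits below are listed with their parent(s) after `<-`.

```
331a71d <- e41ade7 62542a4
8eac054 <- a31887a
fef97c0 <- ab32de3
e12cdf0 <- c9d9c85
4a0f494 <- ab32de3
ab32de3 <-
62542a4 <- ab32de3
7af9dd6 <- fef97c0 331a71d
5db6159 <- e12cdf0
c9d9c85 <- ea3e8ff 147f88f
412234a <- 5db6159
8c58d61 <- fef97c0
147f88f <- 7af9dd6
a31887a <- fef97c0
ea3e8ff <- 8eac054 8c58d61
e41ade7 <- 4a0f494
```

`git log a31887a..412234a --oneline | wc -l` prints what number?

Reachable from 412234a: {147f88f, 331a71d, 412234a, 4a0f494, 5db6159, 62542a4, 7af9dd6, 8c58d61, 8eac054, a31887a, ab32de3, c9d9c85, e12cdf0, e41ade7, ea3e8ff, fef97c0}.
Reachable from a31887a: {a31887a, ab32de3, fef97c0}.
In 412234a's history but not a31887a's: {147f88f, 331a71d, 412234a, 4a0f494, 5db6159, 62542a4, 7af9dd6, 8c58d61, 8eac054, c9d9c85, e12cdf0, e41ade7, ea3e8ff} — 13 commits.

13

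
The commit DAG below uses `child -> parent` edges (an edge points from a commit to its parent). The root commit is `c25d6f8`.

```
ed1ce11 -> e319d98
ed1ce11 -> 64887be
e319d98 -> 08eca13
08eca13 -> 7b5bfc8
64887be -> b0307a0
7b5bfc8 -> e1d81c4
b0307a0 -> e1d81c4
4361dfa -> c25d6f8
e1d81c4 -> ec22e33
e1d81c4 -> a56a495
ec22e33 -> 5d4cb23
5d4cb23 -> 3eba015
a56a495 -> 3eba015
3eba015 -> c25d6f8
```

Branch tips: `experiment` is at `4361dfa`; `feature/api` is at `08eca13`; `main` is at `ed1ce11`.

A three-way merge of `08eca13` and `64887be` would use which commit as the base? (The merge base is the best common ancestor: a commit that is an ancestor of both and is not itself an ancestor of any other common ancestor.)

Ancestors of 08eca13: {08eca13, 3eba015, 5d4cb23, 7b5bfc8, a56a495, c25d6f8, e1d81c4, ec22e33}.
Ancestors of 64887be: {3eba015, 5d4cb23, 64887be, a56a495, b0307a0, c25d6f8, e1d81c4, ec22e33}.
Common ancestors: {3eba015, 5d4cb23, a56a495, c25d6f8, e1d81c4, ec22e33}.
Among these, e1d81c4 is not an ancestor of any other common ancestor — it is the merge base.

e1d81c4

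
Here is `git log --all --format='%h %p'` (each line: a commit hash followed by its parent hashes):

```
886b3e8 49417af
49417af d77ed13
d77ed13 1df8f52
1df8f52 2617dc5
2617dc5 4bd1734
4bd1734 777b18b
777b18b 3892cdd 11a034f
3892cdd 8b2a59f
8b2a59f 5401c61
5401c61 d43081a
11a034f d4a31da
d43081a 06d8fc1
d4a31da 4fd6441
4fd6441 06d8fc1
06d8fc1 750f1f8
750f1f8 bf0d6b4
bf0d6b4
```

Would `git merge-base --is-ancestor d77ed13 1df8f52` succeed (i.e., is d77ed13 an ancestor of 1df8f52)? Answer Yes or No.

No

Ancestors of 1df8f52: {06d8fc1, 11a034f, 1df8f52, 2617dc5, 3892cdd, 4bd1734, 4fd6441, 5401c61, 750f1f8, 777b18b, 8b2a59f, bf0d6b4, d43081a, d4a31da}.
d77ed13 is not in that set, so it is not an ancestor of 1df8f52.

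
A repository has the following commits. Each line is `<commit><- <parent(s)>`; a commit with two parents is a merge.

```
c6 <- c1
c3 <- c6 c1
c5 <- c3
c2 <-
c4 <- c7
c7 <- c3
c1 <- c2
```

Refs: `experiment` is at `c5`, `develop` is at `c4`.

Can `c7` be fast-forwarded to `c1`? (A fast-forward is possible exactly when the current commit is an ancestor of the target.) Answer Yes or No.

A fast-forward from c7 to c1 is possible iff c7 is an ancestor of c1.
Ancestors of c1: {c1, c2}.
c7 is not among them, so fast-forward is not possible.

No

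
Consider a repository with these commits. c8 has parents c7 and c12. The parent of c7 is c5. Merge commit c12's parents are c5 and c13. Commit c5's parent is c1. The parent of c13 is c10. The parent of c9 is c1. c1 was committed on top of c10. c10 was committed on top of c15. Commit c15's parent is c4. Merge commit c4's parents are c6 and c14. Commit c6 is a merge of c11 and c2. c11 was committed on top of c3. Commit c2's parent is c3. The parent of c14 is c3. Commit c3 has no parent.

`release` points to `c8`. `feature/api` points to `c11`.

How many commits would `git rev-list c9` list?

10

Walking parent pointers from c9: reachable set = {c1, c10, c11, c14, c15, c2, c3, c4, c6, c9}.
That is 10 commits.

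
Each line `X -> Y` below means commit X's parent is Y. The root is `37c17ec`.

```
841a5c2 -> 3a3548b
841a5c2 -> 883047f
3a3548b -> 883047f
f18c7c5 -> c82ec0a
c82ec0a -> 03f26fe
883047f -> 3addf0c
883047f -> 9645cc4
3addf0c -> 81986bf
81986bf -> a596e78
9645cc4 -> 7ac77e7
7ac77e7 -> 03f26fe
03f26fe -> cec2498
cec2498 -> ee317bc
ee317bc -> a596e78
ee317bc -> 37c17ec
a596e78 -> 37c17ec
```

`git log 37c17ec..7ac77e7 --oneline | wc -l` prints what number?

Reachable from 7ac77e7: {03f26fe, 37c17ec, 7ac77e7, a596e78, cec2498, ee317bc}.
Reachable from 37c17ec: {37c17ec}.
In 7ac77e7's history but not 37c17ec's: {03f26fe, 7ac77e7, a596e78, cec2498, ee317bc} — 5 commits.

5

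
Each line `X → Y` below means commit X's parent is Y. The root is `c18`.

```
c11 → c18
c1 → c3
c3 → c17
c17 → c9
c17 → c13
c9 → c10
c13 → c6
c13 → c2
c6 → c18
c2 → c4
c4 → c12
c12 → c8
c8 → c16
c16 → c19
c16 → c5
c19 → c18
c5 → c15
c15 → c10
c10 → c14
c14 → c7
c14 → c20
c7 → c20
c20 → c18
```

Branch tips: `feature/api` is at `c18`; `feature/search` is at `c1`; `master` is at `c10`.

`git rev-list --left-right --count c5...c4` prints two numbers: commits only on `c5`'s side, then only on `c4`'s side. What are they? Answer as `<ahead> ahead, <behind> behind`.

0 ahead, 5 behind

Reachable from c5: {c10, c14, c15, c18, c20, c5, c7}.
Reachable from c4: {c10, c12, c14, c15, c16, c18, c19, c20, c4, c5, c7, c8}.
Only in c5's history (ahead): {} — 0.
Only in c4's history (behind): {c12, c16, c19, c4, c8} — 5.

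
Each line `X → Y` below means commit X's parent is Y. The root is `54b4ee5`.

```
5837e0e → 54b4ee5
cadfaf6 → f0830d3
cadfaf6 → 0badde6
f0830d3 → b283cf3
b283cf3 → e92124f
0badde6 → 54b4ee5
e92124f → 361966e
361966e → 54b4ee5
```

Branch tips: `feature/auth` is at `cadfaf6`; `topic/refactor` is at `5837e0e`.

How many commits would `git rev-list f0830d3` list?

Walking parent pointers from f0830d3: reachable set = {361966e, 54b4ee5, b283cf3, e92124f, f0830d3}.
That is 5 commits.

5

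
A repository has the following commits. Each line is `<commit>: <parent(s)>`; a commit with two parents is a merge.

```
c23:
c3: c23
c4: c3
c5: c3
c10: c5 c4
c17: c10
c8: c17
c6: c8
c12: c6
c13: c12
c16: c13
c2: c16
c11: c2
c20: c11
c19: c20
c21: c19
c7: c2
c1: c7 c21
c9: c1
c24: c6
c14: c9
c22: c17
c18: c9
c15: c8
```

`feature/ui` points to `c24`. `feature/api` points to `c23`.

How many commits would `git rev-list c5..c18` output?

Reachable from c18: {c1, c10, c11, c12, c13, c16, c17, c18, c19, c2, c20, c21, c23, c3, c4, c5, c6, c7, c8, c9}.
Reachable from c5: {c23, c3, c5}.
In c18's history but not c5's: {c1, c10, c11, c12, c13, c16, c17, c18, c19, c2, c20, c21, c4, c6, c7, c8, c9} — 17 commits.

17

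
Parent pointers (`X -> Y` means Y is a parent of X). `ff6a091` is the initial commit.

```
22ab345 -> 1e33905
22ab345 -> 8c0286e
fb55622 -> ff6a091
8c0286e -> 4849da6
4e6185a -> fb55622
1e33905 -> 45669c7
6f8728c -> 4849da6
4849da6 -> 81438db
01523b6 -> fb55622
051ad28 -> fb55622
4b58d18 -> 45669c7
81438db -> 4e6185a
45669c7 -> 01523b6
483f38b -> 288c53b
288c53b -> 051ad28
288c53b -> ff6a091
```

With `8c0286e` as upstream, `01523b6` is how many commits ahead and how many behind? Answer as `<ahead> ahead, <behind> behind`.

Reachable from 01523b6: {01523b6, fb55622, ff6a091}.
Reachable from 8c0286e: {4849da6, 4e6185a, 81438db, 8c0286e, fb55622, ff6a091}.
Only in 01523b6's history (ahead): {01523b6} — 1.
Only in 8c0286e's history (behind): {4849da6, 4e6185a, 81438db, 8c0286e} — 4.

1 ahead, 4 behind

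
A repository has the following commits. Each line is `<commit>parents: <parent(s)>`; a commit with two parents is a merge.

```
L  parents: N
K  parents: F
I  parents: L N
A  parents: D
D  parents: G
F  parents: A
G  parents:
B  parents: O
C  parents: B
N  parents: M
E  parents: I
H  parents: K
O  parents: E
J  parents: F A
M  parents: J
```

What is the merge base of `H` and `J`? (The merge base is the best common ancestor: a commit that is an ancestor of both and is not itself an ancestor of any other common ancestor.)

Ancestors of H: {A, D, F, G, H, K}.
Ancestors of J: {A, D, F, G, J}.
Common ancestors: {A, D, F, G}.
Among these, F is not an ancestor of any other common ancestor — it is the merge base.

F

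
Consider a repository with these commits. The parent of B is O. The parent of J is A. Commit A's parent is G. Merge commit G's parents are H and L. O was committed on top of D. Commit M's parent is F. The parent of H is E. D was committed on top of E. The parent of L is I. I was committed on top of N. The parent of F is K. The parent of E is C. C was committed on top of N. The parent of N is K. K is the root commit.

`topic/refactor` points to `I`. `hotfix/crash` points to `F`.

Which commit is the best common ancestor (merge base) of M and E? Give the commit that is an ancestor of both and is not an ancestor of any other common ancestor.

K

Ancestors of M: {F, K, M}.
Ancestors of E: {C, E, K, N}.
Common ancestors: {K}.
The only common ancestor is K, so it is the merge base.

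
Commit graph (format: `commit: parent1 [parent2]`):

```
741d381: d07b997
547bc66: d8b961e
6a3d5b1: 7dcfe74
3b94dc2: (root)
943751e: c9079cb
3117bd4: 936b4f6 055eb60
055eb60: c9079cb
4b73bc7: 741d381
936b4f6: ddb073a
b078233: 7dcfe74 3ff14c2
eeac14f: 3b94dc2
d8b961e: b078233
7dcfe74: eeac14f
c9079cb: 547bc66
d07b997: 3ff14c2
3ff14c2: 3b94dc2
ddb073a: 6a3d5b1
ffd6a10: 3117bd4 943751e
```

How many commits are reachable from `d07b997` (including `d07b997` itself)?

3

Walking parent pointers from d07b997: reachable set = {3b94dc2, 3ff14c2, d07b997}.
That is 3 commits.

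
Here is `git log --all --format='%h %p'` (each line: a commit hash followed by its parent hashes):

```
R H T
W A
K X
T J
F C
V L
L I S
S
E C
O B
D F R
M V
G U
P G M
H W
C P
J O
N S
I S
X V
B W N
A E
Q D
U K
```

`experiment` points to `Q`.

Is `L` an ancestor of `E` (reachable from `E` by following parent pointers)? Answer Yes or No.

Ancestors of E (commits reachable by following parents): {C, E, G, I, K, L, M, P, S, U, V, X}.
L is in that set, so it is an ancestor of E.

Yes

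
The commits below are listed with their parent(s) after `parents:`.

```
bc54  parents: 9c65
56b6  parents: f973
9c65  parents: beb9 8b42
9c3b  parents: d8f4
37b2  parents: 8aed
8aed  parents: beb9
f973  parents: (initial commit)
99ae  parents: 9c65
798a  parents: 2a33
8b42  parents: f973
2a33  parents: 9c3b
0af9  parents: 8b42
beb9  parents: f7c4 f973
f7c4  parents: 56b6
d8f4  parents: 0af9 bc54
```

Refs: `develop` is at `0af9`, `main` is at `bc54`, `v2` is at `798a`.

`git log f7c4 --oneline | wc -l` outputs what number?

3

Walking parent pointers from f7c4: reachable set = {56b6, f7c4, f973}.
That is 3 commits.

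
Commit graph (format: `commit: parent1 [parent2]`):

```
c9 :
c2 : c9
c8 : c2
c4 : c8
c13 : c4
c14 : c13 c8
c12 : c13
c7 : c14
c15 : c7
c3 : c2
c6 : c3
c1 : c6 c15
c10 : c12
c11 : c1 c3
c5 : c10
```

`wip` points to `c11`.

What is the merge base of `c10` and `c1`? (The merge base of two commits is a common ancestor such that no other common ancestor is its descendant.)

Ancestors of c10: {c10, c12, c13, c2, c4, c8, c9}.
Ancestors of c1: {c1, c13, c14, c15, c2, c3, c4, c6, c7, c8, c9}.
Common ancestors: {c13, c2, c4, c8, c9}.
Among these, c13 is not an ancestor of any other common ancestor — it is the merge base.

c13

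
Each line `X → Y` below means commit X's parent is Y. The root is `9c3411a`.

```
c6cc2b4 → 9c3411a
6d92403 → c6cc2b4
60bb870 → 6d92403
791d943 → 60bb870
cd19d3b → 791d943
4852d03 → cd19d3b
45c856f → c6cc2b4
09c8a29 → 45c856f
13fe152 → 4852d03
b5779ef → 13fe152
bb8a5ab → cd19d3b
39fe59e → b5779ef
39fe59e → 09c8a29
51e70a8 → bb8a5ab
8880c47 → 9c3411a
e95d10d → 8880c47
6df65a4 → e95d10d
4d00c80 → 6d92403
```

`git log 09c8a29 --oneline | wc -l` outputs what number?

4

Walking parent pointers from 09c8a29: reachable set = {09c8a29, 45c856f, 9c3411a, c6cc2b4}.
That is 4 commits.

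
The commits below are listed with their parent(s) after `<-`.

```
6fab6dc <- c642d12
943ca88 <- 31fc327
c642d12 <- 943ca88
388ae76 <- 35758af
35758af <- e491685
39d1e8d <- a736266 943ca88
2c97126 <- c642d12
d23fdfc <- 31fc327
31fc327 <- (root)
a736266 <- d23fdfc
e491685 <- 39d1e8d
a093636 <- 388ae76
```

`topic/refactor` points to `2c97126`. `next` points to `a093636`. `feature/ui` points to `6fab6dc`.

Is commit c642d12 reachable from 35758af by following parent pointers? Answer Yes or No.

Ancestors of 35758af: {31fc327, 35758af, 39d1e8d, 943ca88, a736266, d23fdfc, e491685}.
c642d12 is not in that set, so it is not an ancestor of 35758af.

No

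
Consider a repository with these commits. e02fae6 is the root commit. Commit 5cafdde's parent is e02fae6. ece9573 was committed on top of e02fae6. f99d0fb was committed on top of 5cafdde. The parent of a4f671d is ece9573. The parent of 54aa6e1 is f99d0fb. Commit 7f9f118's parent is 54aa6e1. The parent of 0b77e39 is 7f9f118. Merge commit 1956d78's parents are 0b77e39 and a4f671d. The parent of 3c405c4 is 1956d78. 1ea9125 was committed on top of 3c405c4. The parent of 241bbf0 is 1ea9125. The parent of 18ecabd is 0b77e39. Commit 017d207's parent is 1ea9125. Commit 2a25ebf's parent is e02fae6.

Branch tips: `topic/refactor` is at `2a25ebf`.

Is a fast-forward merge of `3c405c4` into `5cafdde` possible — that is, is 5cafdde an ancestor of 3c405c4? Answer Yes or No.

A fast-forward from 5cafdde to 3c405c4 is possible iff 5cafdde is an ancestor of 3c405c4.
Ancestors of 3c405c4: {0b77e39, 1956d78, 3c405c4, 54aa6e1, 5cafdde, 7f9f118, a4f671d, e02fae6, ece9573, f99d0fb}.
5cafdde is among them, so fast-forward is possible.

Yes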